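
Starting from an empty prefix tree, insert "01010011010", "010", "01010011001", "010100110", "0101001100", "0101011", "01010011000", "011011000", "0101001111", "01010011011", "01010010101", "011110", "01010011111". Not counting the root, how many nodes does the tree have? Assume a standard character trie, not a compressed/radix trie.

34

Trie structure (* marks end of a word):
(root)
└─ 0
   └─ 1
      ├─ 0 *
      │  └─ 1
      │     └─ 0
      │        ├─ 0
      │        │  └─ 1
      │        │     ├─ 0
      │        │     │  └─ 1
      │        │     │     └─ 0
      │        │     │        └─ 1 *
      │        │     └─ 1
      │        │        ├─ 0 *
      │        │        │  ├─ 0 *
      │        │        │  │  ├─ 0 *
      │        │        │  │  └─ 1 *
      │        │        │  └─ 1
      │        │        │     ├─ 0 *
      │        │        │     └─ 1 *
      │        │        └─ 1
      │        │           └─ 1 *
      │        │              └─ 1 *
      │        └─ 1
      │           └─ 1 *
      └─ 1
         ├─ 0
         │  └─ 1
         │     └─ 1
         │        └─ 0
         │           └─ 0
         │              └─ 0 *
         └─ 1
            └─ 1
               └─ 0 *
Counting every labelled node above: 34.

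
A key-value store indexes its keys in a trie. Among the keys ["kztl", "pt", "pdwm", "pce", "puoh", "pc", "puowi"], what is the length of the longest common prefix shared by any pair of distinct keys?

3

The deepest shared node is where two words last agree before diverging.
"puoh" and "puowi" agree on "puo" (3 characters) before diverging; nothing deeper is shared.
Longest shared-prefix length: 3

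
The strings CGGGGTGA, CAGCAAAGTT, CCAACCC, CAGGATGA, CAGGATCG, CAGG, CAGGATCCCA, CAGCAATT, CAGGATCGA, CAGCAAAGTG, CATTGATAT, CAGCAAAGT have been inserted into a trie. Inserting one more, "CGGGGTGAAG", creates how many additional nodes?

Walking "CGGGGTGAAG" from the root, the first 8 characters ("CGGGGTGA") follow existing edges; "A" is the first miss.
New nodes needed: |"CGGGGTGAAG"| − 8 = 10 − 8 = 2.

2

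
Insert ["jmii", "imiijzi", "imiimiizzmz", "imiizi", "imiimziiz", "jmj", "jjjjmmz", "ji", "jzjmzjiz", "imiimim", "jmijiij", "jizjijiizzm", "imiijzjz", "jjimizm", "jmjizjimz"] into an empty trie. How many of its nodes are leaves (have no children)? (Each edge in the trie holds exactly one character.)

A leaf is a node with no children — equivalently, the end of a word that is not a proper prefix of any other stored word.
Those words: "imiijzi", "imiijzjz", "imiimiizzmz", "imiimim", "imiimziiz", "imiizi", "jizjijiizzm", "jjimizm", "jjjjmmz", "jmii", "jmijiij", "jmjizjimz", "jzjmzjiz"
Leaf count: 13

13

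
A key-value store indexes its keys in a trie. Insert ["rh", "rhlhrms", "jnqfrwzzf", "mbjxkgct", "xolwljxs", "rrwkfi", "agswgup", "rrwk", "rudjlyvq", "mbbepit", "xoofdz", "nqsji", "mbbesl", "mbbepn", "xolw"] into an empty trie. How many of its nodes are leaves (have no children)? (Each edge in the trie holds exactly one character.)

12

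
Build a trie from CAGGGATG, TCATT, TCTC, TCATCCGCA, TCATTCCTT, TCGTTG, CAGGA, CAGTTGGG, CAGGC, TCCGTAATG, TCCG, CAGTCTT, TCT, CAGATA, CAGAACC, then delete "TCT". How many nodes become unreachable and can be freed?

0

After clearing the end-marker at "TCT", prune upward until reaching a node still needed by another word.
Every node on "TCT" is still needed (e.g. by "TCTC"), so nothing is freed.
Nodes removed: 0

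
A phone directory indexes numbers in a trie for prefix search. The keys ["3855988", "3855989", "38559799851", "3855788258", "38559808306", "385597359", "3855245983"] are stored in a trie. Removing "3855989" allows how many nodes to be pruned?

A node on "3855989"'s path can go only if nothing else ends at it or branches off below it.
The suffix "9" (1 node) is used only by "3855989"; the node for "385598" still has the child "8", so pruning stops there.
Nodes removed: 1

1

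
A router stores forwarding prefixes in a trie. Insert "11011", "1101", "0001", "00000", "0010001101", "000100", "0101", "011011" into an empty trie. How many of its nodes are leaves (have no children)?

6

Leaves are exactly the stored words that no other stored word extends.
Those words: "00000", "000100", "0010001101", "0101", "011011", "11011"
Leaf count: 6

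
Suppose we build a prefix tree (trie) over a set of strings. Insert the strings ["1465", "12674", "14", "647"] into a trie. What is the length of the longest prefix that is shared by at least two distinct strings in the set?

Look for the deepest trie node that still has at least two words in its subtree.
e.g. "14" and "1465" share the prefix "14" of length 2; no pair shares a longer one.
Longest shared-prefix length: 2

2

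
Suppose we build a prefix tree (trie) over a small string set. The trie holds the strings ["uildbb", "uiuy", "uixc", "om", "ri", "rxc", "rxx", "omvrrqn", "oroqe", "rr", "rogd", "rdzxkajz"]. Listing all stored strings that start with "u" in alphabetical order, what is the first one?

DFS of the "u" subtree visits, in order: "uildbb", "uiuy", "uixc"
Position 1: uildbb

uildbb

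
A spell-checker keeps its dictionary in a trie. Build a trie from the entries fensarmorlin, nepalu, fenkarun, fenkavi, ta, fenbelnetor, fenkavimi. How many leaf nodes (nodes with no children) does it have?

A leaf is a node with no children — equivalently, the end of a word that is not a proper prefix of any other stored word.
Those words: "fenbelnetor", "fenkarun", "fenkavimi", "fensarmorlin", "nepalu", "ta"
Leaf count: 6

6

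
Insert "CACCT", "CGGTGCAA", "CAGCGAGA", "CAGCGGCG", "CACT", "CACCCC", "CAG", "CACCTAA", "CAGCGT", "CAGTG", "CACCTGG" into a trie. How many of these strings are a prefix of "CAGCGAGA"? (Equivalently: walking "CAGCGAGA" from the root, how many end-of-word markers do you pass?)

2

Traverse "CAGCGAGA" character by character; count nodes along the way that are marked as word ends.
Prefixes of the query that are stored words: "CAG", "CAGCGAGA"
Count: 2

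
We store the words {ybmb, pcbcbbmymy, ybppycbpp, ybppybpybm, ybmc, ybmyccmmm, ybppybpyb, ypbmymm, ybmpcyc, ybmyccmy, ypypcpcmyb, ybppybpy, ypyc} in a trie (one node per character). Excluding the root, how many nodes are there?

53

Trace insertions, counting only characters that open a new branch:
  "ybmb" → 4 new (y, b, m, b)
  "pcbcbbmymy" → 10 new (p, c, b, c, b, b, m, y, m, y)
  "ybppycbpp" → prefix "yb" already present; 7 new (p, p, y, c, b, p, p)
  "ybppybpybm" → prefix "ybppy" already present; 5 new (b, p, y, b, m)
  "ybmc" → prefix "ybm" already present; 1 new (c)
  "ybmyccmmm" → prefix "ybm" already present; 6 new (y, c, c, m, m, m)
  "ybppybpyb" → prefix "ybppybpyb" already present; 0 new (none)
  "ypbmymm" → prefix "y" already present; 6 new (p, b, m, y, m, m)
  "ybmpcyc" → prefix "ybm" already present; 4 new (p, c, y, c)
  "ybmyccmy" → prefix "ybmyccm" already present; 1 new (y)
  "ypypcpcmyb" → prefix "yp" already present; 8 new (y, p, c, p, c, m, y, b)
  "ybppybpy" → prefix "ybppybpy" already present; 0 new (none)
  "ypyc" → prefix "ypy" already present; 1 new (c)
Total nodes = 4 + 10 + 7 + 5 + 1 + 6 + 0 + 6 + 4 + 1 + 8 + 0 + 1 = 53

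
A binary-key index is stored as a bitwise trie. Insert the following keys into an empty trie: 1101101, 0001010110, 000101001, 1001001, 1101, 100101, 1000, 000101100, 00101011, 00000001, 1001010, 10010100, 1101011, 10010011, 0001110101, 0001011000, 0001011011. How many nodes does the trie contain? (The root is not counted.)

Trace insertions, counting only characters that open a new branch:
  "1101101" → 7 new (1, 1, 0, 1, 1, 0, 1)
  "0001010110" → 10 new (0, 0, 0, 1, 0, 1, 0, 1, 1, 0)
  "000101001" → prefix "0001010" already present; 2 new (0, 1)
  "1001001" → prefix "1" already present; 6 new (0, 0, 1, 0, 0, 1)
  "1101" → prefix "1101" already present; 0 new (none)
  "100101" → prefix "10010" already present; 1 new (1)
  "1000" → prefix "100" already present; 1 new (0)
  "000101100" → prefix "000101" already present; 3 new (1, 0, 0)
  "00101011" → prefix "00" already present; 6 new (1, 0, 1, 0, 1, 1)
  "00000001" → prefix "000" already present; 5 new (0, 0, 0, 0, 1)
  "1001010" → prefix "100101" already present; 1 new (0)
  "10010100" → prefix "1001010" already present; 1 new (0)
  "1101011" → prefix "1101" already present; 3 new (0, 1, 1)
  "10010011" → prefix "1001001" already present; 1 new (1)
  "0001110101" → prefix "0001" already present; 6 new (1, 1, 0, 1, 0, 1)
  "0001011000" → prefix "000101100" already present; 1 new (0)
  "0001011011" → prefix "00010110" already present; 2 new (1, 1)
Total nodes = 7 + 10 + 2 + 6 + 0 + 1 + 1 + 3 + 6 + 5 + 1 + 1 + 3 + 1 + 6 + 1 + 2 = 56

56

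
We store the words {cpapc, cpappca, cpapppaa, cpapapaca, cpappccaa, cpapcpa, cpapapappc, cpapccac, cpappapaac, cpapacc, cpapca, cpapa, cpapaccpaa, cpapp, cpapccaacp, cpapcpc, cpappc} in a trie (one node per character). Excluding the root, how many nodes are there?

Insert word by word; a character creates a node only if that edge doesn't already exist:
  "cpapc" → 5 new (c, p, a, p, c)
  "cpappca" → prefix "cpap" already present; 3 new (p, c, a)
  "cpapppaa" → prefix "cpapp" already present; 3 new (p, a, a)
  "cpapapaca" → prefix "cpap" already present; 5 new (a, p, a, c, a)
  "cpappccaa" → prefix "cpappc" already present; 3 new (c, a, a)
  "cpapcpa" → prefix "cpapc" already present; 2 new (p, a)
  "cpapapappc" → prefix "cpapapa" already present; 3 new (p, p, c)
  "cpapccac" → prefix "cpapc" already present; 3 new (c, a, c)
  "cpappapaac" → prefix "cpapp" already present; 5 new (a, p, a, a, c)
  "cpapacc" → prefix "cpapa" already present; 2 new (c, c)
  "cpapca" → prefix "cpapc" already present; 1 new (a)
  "cpapa" → prefix "cpapa" already present; 0 new (none)
  "cpapaccpaa" → prefix "cpapacc" already present; 3 new (p, a, a)
  "cpapp" → prefix "cpapp" already present; 0 new (none)
  "cpapccaacp" → prefix "cpapcca" already present; 3 new (a, c, p)
  "cpapcpc" → prefix "cpapcp" already present; 1 new (c)
  "cpappc" → prefix "cpappc" already present; 0 new (none)
Total nodes = 5 + 3 + 3 + 5 + 3 + 2 + 3 + 3 + 5 + 2 + 1 + 0 + 3 + 0 + 3 + 1 + 0 = 42

42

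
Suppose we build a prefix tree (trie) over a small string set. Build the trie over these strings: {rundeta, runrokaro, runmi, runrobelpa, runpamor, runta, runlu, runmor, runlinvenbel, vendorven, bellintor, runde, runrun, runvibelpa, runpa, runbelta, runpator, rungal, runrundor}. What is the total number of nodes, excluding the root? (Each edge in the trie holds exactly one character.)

80

Insert word by word; a character creates a node only if that edge doesn't already exist:
  "rundeta" → 7 new (r, u, n, d, e, t, a)
  "runrokaro" → prefix "run" already present; 6 new (r, o, k, a, r, o)
  "runmi" → prefix "run" already present; 2 new (m, i)
  "runrobelpa" → prefix "runro" already present; 5 new (b, e, l, p, a)
  "runpamor" → prefix "run" already present; 5 new (p, a, m, o, r)
  "runta" → prefix "run" already present; 2 new (t, a)
  "runlu" → prefix "run" already present; 2 new (l, u)
  "runmor" → prefix "runm" already present; 2 new (o, r)
  "runlinvenbel" → prefix "runl" already present; 8 new (i, n, v, e, n, b, e, l)
  "vendorven" → 9 new (v, e, n, d, o, r, v, e, n)
  "bellintor" → 9 new (b, e, l, l, i, n, t, o, r)
  "runde" → prefix "runde" already present; 0 new (none)
  "runrun" → prefix "runr" already present; 2 new (u, n)
  "runvibelpa" → prefix "run" already present; 7 new (v, i, b, e, l, p, a)
  "runpa" → prefix "runpa" already present; 0 new (none)
  "runbelta" → prefix "run" already present; 5 new (b, e, l, t, a)
  "runpator" → prefix "runpa" already present; 3 new (t, o, r)
  "rungal" → prefix "run" already present; 3 new (g, a, l)
  "runrundor" → prefix "runrun" already present; 3 new (d, o, r)
Total nodes = 7 + 6 + 2 + 5 + 5 + 2 + 2 + 2 + 8 + 9 + 9 + 0 + 2 + 7 + 0 + 5 + 3 + 3 + 3 = 80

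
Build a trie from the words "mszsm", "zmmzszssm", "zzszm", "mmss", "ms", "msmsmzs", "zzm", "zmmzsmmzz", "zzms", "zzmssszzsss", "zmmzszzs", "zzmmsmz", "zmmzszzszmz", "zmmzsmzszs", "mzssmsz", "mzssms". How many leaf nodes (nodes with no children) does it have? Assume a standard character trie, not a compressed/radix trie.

A leaf is a node with no children — equivalently, the end of a word that is not a proper prefix of any other stored word.
Those words: "mmss", "msmsmzs", "mszsm", "mzssmsz", "zmmzsmmzz", "zmmzsmzszs", "zmmzszssm", "zmmzszzszmz", "zzmmsmz", "zzmssszzsss", "zzszm"
Leaf count: 11

11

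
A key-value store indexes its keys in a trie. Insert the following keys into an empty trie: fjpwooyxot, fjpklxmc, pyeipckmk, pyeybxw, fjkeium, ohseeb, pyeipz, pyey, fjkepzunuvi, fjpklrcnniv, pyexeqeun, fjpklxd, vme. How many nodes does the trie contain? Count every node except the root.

63

Trace insertions, counting only characters that open a new branch:
  "fjpwooyxot" → 10 new (f, j, p, w, o, o, y, x, o, t)
  "fjpklxmc" → prefix "fjp" already present; 5 new (k, l, x, m, c)
  "pyeipckmk" → 9 new (p, y, e, i, p, c, k, m, k)
  "pyeybxw" → prefix "pye" already present; 4 new (y, b, x, w)
  "fjkeium" → prefix "fj" already present; 5 new (k, e, i, u, m)
  "ohseeb" → 6 new (o, h, s, e, e, b)
  "pyeipz" → prefix "pyeip" already present; 1 new (z)
  "pyey" → prefix "pyey" already present; 0 new (none)
  "fjkepzunuvi" → prefix "fjke" already present; 7 new (p, z, u, n, u, v, i)
  "fjpklrcnniv" → prefix "fjpkl" already present; 6 new (r, c, n, n, i, v)
  "pyexeqeun" → prefix "pye" already present; 6 new (x, e, q, e, u, n)
  "fjpklxd" → prefix "fjpklx" already present; 1 new (d)
  "vme" → 3 new (v, m, e)
Total nodes = 10 + 5 + 9 + 4 + 5 + 6 + 1 + 0 + 7 + 6 + 6 + 1 + 3 = 63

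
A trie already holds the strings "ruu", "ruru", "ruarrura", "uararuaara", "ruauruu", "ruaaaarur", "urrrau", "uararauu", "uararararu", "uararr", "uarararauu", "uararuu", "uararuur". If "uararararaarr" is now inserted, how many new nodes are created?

4

"uarararar" is already a path in the trie; the remaining "aarr" must be added.
New nodes needed: |"uararararaarr"| − 9 = 13 − 9 = 4.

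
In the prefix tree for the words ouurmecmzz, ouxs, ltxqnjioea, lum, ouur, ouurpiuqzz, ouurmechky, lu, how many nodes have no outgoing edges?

6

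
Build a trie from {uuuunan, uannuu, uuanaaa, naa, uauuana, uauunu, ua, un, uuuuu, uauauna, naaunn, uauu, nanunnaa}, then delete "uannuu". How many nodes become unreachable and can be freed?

4

Walk "uannuu" from the leaf back toward the root, removing each node that no remaining word uses.
The suffix "nnuu" (4 nodes) is used only by "uannuu"; the node for "ua" still has the child "u", so pruning stops there.
Nodes removed: 4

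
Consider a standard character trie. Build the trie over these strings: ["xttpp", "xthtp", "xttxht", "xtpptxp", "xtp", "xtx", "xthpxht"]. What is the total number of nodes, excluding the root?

21

Count nodes per top-level branch (shared prefixes stored once):
  'x'-branch (xthpxht, xthtp, xtp, xtpptxp, xttpp, xttxht, xtx): 21 nodes
Sum: 21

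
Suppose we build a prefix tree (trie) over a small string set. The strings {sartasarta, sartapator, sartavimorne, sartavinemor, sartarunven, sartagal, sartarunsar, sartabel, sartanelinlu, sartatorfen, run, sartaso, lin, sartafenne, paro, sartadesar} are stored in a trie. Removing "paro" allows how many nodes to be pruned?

4

After clearing the end-marker at "paro", prune upward until reaching a node still needed by another word.
No other word shares any prefix with "paro", so all 4 of its nodes go.
Nodes removed: 4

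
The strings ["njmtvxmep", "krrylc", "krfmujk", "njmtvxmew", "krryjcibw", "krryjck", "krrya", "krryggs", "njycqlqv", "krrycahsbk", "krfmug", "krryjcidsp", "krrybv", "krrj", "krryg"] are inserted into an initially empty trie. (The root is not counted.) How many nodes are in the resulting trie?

Trace insertions, counting only characters that open a new branch:
  "njmtvxmep" → 9 new (n, j, m, t, v, x, m, e, p)
  "krrylc" → 6 new (k, r, r, y, l, c)
  "krfmujk" → prefix "kr" already present; 5 new (f, m, u, j, k)
  "njmtvxmew" → prefix "njmtvxme" already present; 1 new (w)
  "krryjcibw" → prefix "krry" already present; 5 new (j, c, i, b, w)
  "krryjck" → prefix "krryjc" already present; 1 new (k)
  "krrya" → prefix "krry" already present; 1 new (a)
  "krryggs" → prefix "krry" already present; 3 new (g, g, s)
  "njycqlqv" → prefix "nj" already present; 6 new (y, c, q, l, q, v)
  "krrycahsbk" → prefix "krry" already present; 6 new (c, a, h, s, b, k)
  "krfmug" → prefix "krfmu" already present; 1 new (g)
  "krryjcidsp" → prefix "krryjci" already present; 3 new (d, s, p)
  "krrybv" → prefix "krry" already present; 2 new (b, v)
  "krrj" → prefix "krr" already present; 1 new (j)
  "krryg" → prefix "krryg" already present; 0 new (none)
Total nodes = 9 + 6 + 5 + 1 + 5 + 1 + 1 + 3 + 6 + 6 + 1 + 3 + 2 + 1 + 0 = 50

50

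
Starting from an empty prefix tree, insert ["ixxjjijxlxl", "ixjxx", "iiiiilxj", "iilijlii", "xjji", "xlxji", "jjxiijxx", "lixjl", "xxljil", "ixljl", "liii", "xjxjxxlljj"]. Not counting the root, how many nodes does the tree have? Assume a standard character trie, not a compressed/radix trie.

Trace insertions, counting only characters that open a new branch:
  "ixxjjijxlxl" → 11 new (i, x, x, j, j, i, j, x, l, x, l)
  "ixjxx" → prefix "ix" already present; 3 new (j, x, x)
  "iiiiilxj" → prefix "i" already present; 7 new (i, i, i, i, l, x, j)
  "iilijlii" → prefix "ii" already present; 6 new (l, i, j, l, i, i)
  "xjji" → 4 new (x, j, j, i)
  "xlxji" → prefix "x" already present; 4 new (l, x, j, i)
  "jjxiijxx" → 8 new (j, j, x, i, i, j, x, x)
  "lixjl" → 5 new (l, i, x, j, l)
  "xxljil" → prefix "x" already present; 5 new (x, l, j, i, l)
  "ixljl" → prefix "ix" already present; 3 new (l, j, l)
  "liii" → prefix "li" already present; 2 new (i, i)
  "xjxjxxlljj" → prefix "xj" already present; 8 new (x, j, x, x, l, l, j, j)
Total nodes = 11 + 3 + 7 + 6 + 4 + 4 + 8 + 5 + 5 + 3 + 2 + 8 = 66

66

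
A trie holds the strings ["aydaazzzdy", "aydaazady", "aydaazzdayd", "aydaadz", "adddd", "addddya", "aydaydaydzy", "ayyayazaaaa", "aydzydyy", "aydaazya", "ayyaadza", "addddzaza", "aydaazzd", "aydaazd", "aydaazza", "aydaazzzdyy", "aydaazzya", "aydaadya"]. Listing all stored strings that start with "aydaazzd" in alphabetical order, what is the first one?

aydaazzd

Words with prefix "aydaazzd", in lexicographic order: "aydaazzd", "aydaazzdayd"
Position 1: aydaazzd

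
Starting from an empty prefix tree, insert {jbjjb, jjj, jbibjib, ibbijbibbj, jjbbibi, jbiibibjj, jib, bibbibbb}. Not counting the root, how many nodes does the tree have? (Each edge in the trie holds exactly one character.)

Trace insertions, counting only characters that open a new branch:
  "jbjjb" → 5 new (j, b, j, j, b)
  "jjj" → prefix "j" already present; 2 new (j, j)
  "jbibjib" → prefix "jb" already present; 5 new (i, b, j, i, b)
  "ibbijbibbj" → 10 new (i, b, b, i, j, b, i, b, b, j)
  "jjbbibi" → prefix "jj" already present; 5 new (b, b, i, b, i)
  "jbiibibjj" → prefix "jbi" already present; 6 new (i, b, i, b, j, j)
  "jib" → prefix "j" already present; 2 new (i, b)
  "bibbibbb" → 8 new (b, i, b, b, i, b, b, b)
Total nodes = 5 + 2 + 5 + 10 + 5 + 6 + 2 + 8 = 43

43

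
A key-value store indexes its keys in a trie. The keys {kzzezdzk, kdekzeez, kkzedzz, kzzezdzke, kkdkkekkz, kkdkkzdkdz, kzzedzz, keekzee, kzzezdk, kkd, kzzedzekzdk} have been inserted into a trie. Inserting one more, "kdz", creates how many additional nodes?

1

The longest prefix of "kdz" already in the trie is "kd" (length 2).
Each of the 1 remaining characters creates one node.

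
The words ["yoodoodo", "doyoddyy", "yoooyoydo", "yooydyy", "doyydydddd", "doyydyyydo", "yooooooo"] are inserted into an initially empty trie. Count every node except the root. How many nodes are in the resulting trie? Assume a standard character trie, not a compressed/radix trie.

41

Trace insertions, counting only characters that open a new branch:
  "yoodoodo" → 8 new (y, o, o, d, o, o, d, o)
  "doyoddyy" → 8 new (d, o, y, o, d, d, y, y)
  "yoooyoydo" → prefix "yoo" already present; 6 new (o, y, o, y, d, o)
  "yooydyy" → prefix "yoo" already present; 4 new (y, d, y, y)
  "doyydydddd" → prefix "doy" already present; 7 new (y, d, y, d, d, d, d)
  "doyydyyydo" → prefix "doyydy" already present; 4 new (y, y, d, o)
  "yooooooo" → prefix "yooo" already present; 4 new (o, o, o, o)
Total nodes = 8 + 8 + 6 + 4 + 7 + 4 + 4 = 41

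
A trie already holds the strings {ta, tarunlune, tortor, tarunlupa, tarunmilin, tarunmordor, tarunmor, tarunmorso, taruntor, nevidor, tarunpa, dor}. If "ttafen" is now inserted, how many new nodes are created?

5

Walking "ttafen" from the root, the first 1 characters ("t") follow existing edges; "t" is the first miss.
So 6 − 1 = 5 new nodes.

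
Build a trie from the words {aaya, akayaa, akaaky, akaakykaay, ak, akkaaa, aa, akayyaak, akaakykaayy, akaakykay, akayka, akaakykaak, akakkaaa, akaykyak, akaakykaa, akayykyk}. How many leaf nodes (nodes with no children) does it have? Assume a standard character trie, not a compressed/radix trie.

11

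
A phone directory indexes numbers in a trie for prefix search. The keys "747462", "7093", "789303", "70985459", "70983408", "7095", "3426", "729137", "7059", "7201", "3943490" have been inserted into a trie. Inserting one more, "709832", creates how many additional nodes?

"70983" is already a path in the trie; the remaining "2" must be added.
Each of the 1 remaining characters creates one node.

1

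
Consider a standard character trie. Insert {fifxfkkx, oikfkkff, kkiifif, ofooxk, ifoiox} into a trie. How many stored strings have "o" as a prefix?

2

Walk to "o"; the words in its subtree are exactly those with that prefix.
Words under "o": ofooxk, oikfkkff
Count: 2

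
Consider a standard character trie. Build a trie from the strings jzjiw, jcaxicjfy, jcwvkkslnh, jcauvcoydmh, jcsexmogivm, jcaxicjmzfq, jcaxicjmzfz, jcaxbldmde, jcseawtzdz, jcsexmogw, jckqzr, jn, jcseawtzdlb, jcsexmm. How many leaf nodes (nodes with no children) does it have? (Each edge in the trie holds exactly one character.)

Leaves are exactly the stored words that no other stored word extends.
Those words: "jcauvcoydmh", "jcaxbldmde", "jcaxicjfy", "jcaxicjmzfq", "jcaxicjmzfz", "jckqzr", "jcseawtzdlb", "jcseawtzdz", "jcsexmm", "jcsexmogivm", "jcsexmogw", "jcwvkkslnh", "jn", "jzjiw"
Leaf count: 14

14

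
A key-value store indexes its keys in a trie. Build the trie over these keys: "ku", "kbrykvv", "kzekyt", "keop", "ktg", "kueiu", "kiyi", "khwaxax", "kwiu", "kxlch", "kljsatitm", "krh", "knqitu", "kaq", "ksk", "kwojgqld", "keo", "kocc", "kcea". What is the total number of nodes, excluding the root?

68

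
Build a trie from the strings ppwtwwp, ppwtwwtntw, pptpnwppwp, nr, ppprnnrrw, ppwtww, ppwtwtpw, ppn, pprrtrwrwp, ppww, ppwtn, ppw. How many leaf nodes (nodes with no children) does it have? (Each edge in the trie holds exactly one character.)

10

A leaf is a node with no children — equivalently, the end of a word that is not a proper prefix of any other stored word.
Those words: "nr", "ppn", "ppprnnrrw", "pprrtrwrwp", "pptpnwppwp", "ppwtn", "ppwtwtpw", "ppwtwwp", "ppwtwwtntw", "ppww"
Leaf count: 10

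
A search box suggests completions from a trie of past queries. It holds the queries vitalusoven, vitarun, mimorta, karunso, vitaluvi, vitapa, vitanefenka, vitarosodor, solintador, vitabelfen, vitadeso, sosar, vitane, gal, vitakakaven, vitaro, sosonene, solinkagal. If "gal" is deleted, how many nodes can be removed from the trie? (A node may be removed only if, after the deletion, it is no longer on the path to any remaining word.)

3

Walk "gal" from the leaf back toward the root, removing each node that no remaining word uses.
No other word shares any prefix with "gal", so all 3 of its nodes go.
Nodes removed: 3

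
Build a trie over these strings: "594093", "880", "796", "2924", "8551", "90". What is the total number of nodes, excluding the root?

21

Trace insertions, counting only characters that open a new branch:
  "594093" → 6 new (5, 9, 4, 0, 9, 3)
  "880" → 3 new (8, 8, 0)
  "796" → 3 new (7, 9, 6)
  "2924" → 4 new (2, 9, 2, 4)
  "8551" → prefix "8" already present; 3 new (5, 5, 1)
  "90" → 2 new (9, 0)
Total nodes = 6 + 3 + 3 + 4 + 3 + 2 = 21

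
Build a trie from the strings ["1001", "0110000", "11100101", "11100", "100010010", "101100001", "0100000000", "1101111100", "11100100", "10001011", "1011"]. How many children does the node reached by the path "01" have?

Follow the path "01" to its node, then look at its outgoing edges.
Characters that immediately follow "01" among the stored strings: {0, 1}.
That node has 2 child edges.

2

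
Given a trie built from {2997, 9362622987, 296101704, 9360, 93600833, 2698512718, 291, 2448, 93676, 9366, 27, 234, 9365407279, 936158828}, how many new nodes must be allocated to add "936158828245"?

The longest prefix of "936158828245" already in the trie is "936158828" (length 9).
Each of the 3 remaining characters creates one node.

3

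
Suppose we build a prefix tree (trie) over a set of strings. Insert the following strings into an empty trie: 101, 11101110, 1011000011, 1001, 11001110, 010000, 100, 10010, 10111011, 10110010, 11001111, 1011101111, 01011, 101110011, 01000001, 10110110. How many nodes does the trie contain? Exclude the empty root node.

Count nodes per top-level branch (shared prefixes stored once):
  '0'-branch (010000, 01000001, 01011): 10 nodes
  '1'-branch (100, 1001, 10010, 101, 1011000011, 10110010, 10110110, 101110011, 10111011, 1011101111, 11001110, 11001111, 11101110): 41 nodes
Sum: 51

51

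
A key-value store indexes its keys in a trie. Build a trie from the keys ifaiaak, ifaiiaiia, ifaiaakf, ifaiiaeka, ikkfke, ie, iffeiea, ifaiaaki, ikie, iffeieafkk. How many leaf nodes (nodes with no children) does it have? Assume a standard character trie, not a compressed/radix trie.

Leaves are exactly the stored words that no other stored word extends.
Those words: "ie", "ifaiaakf", "ifaiaaki", "ifaiiaeka", "ifaiiaiia", "iffeieafkk", "ikie", "ikkfke"
Leaf count: 8

8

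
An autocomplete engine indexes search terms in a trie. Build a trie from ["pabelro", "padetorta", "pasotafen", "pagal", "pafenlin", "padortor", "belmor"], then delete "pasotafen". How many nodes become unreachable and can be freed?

7

After clearing the end-marker at "pasotafen", prune upward until reaching a node still needed by another word.
The suffix "sotafen" (7 nodes) is used only by "pasotafen"; the node for "pa" still has the child "b", so pruning stops there.
Nodes removed: 7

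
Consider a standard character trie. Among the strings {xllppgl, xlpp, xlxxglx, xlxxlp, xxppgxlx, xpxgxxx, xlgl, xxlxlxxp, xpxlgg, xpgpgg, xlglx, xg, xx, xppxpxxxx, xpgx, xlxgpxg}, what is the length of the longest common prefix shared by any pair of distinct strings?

Equivalently: take the maximum, over all pairs, of their longest common prefix length.
e.g. "xlgl" and "xlglx" share the prefix "xlgl" of length 4; no pair shares a longer one.
Longest shared-prefix length: 4

4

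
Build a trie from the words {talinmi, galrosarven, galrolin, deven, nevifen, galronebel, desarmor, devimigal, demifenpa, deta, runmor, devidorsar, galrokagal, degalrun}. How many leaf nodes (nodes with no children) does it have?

14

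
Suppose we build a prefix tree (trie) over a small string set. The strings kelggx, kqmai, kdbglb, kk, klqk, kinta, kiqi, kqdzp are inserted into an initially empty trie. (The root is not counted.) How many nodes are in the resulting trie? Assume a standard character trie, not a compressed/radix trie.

28

Insert word by word; a character creates a node only if that edge doesn't already exist:
  "kelggx" → 6 new (k, e, l, g, g, x)
  "kqmai" → prefix "k" already present; 4 new (q, m, a, i)
  "kdbglb" → prefix "k" already present; 5 new (d, b, g, l, b)
  "kk" → prefix "k" already present; 1 new (k)
  "klqk" → prefix "k" already present; 3 new (l, q, k)
  "kinta" → prefix "k" already present; 4 new (i, n, t, a)
  "kiqi" → prefix "ki" already present; 2 new (q, i)
  "kqdzp" → prefix "kq" already present; 3 new (d, z, p)
Total nodes = 6 + 4 + 5 + 1 + 3 + 4 + 2 + 3 = 28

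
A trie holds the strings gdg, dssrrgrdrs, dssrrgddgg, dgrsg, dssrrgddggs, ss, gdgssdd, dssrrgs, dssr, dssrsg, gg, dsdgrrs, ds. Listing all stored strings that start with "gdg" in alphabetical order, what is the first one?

gdg

DFS of the "gdg" subtree visits, in order: "gdg", "gdgssdd"
The 1st is gdg.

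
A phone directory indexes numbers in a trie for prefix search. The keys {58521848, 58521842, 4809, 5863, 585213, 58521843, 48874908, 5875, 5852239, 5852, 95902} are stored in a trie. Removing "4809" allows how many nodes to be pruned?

A node on "4809"'s path can go only if nothing else ends at it or branches off below it.
The suffix "09" (2 nodes) is used only by "4809"; the node for "48" still has the child "8", so pruning stops there.
Nodes removed: 2

2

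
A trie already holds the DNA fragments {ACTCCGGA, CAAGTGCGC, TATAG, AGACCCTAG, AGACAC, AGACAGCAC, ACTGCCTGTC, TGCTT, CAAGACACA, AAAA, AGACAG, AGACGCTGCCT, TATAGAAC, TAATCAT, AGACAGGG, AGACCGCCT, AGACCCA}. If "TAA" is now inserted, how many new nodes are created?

"TAA" is already a full path in the trie; only an end-marker is added.
No new nodes are needed: 0.

0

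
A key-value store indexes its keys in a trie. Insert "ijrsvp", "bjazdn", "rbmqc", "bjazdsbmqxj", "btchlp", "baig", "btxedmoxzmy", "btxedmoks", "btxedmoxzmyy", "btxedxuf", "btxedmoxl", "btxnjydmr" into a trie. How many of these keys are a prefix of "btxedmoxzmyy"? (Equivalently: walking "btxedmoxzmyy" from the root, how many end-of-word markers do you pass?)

2

Traverse "btxedmoxzmyy" character by character; count nodes along the way that are marked as word ends.
Prefixes of the query that are stored words: "btxedmoxzmy", "btxedmoxzmyy"
Count: 2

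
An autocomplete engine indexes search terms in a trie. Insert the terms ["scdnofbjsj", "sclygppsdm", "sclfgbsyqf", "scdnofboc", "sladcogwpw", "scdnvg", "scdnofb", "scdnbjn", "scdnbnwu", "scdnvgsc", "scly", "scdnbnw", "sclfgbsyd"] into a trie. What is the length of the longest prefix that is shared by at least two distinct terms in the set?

Look for the deepest trie node that still has at least two words in its subtree.
e.g. "sclfgbsyd" and "sclfgbsyqf" share the prefix "sclfgbsy" of length 8; no pair shares a longer one.
Longest shared-prefix length: 8

8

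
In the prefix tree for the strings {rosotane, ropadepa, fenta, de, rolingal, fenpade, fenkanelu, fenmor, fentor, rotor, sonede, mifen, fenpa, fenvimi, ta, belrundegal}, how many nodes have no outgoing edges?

A leaf is a node with no children — equivalently, the end of a word that is not a proper prefix of any other stored word.
Those words: "belrundegal", "de", "fenkanelu", "fenmor", "fenpade", "fenta", "fentor", "fenvimi", "mifen", "rolingal", "ropadepa", "rosotane", "rotor", "sonede", "ta"
Leaf count: 15

15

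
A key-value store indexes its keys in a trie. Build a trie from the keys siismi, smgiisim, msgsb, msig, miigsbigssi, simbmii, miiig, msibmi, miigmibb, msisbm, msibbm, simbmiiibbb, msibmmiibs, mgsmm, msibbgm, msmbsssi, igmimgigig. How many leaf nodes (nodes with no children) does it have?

A leaf is a node with no children — equivalently, the end of a word that is not a proper prefix of any other stored word.
Those words: "igmimgigig", "mgsmm", "miigmibb", "miigsbigssi", "miiig", "msgsb", "msibbgm", "msibbm", "msibmi", "msibmmiibs", "msig", "msisbm", "msmbsssi", "siismi", "simbmiiibbb", "smgiisim"
Leaf count: 16

16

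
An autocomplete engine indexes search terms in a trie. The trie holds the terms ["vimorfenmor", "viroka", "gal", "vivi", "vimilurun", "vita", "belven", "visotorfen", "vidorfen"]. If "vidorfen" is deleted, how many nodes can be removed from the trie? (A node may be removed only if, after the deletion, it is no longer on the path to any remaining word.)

6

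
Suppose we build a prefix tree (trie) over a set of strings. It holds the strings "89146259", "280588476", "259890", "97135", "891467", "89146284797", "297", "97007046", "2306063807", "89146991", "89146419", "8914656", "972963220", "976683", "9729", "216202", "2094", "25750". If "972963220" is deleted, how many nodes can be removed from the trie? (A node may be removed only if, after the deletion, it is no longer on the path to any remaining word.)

Walk "972963220" from the leaf back toward the root, removing each node that no remaining word uses.
The suffix "63220" (5 nodes) is used only by "972963220"; "9729" is itself a stored word, so pruning stops there.
Nodes removed: 5

5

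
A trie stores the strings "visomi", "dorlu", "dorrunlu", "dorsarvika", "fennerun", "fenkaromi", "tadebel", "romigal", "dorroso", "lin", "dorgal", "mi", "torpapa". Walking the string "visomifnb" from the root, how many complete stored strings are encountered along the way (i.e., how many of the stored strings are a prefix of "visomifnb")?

1

Traverse "visomifnb" character by character; count nodes along the way that are marked as word ends.
Prefixes of the query that are stored words: "visomi"
Count: 1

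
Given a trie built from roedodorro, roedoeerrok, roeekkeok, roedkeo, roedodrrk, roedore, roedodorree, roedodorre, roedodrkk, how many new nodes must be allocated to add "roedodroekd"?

4

"roedodr" is already a path in the trie; the remaining "oekd" must be added.
New nodes needed: |"roedodroekd"| − 7 = 11 − 7 = 4.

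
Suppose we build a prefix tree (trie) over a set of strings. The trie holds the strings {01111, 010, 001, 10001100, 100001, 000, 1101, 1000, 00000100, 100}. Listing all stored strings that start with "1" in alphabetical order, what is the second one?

1000

Filter for "1…" and sort: "100", "1000", "100001", "10001100", "1101"
Position 2: 1000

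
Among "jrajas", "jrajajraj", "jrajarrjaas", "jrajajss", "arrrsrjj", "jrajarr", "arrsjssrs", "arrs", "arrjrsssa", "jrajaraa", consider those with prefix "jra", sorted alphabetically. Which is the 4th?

Filter for "jra…" and sort: "jrajajraj", "jrajajss", "jrajaraa", "jrajarr", "jrajarrjaas", "jrajas"
The 4th is jrajarr.

jrajarr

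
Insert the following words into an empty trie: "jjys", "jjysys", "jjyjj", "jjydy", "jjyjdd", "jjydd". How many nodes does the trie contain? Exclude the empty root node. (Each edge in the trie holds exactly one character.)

For each word, the new-node count is its length minus the longest prefix already in the trie:
  "jjys" → 4 new (j, j, y, s)
  "jjysys" → prefix "jjys" already present; 2 new (y, s)
  "jjyjj" → prefix "jjy" already present; 2 new (j, j)
  "jjydy" → prefix "jjy" already present; 2 new (d, y)
  "jjyjdd" → prefix "jjyj" already present; 2 new (d, d)
  "jjydd" → prefix "jjyd" already present; 1 new (d)
Total nodes = 4 + 2 + 2 + 2 + 2 + 1 = 13

13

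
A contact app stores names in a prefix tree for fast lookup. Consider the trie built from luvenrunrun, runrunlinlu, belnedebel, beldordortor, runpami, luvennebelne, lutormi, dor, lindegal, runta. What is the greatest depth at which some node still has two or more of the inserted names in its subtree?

5

Equivalently: take the maximum, over all pairs, of their longest common prefix length.
e.g. "luvennebelne" and "luvenrunrun" share the prefix "luven" of length 5; no pair shares a longer one.
Longest shared-prefix length: 5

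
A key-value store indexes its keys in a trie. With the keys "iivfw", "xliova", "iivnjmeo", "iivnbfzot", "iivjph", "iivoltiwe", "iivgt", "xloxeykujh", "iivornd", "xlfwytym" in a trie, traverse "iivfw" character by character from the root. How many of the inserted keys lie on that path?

1

Walk "iivfw" from the root; an end-of-word marker is hit whenever a stored word is a prefix of "iivfw".
Prefixes of the query that are stored words: "iivfw"
Count: 1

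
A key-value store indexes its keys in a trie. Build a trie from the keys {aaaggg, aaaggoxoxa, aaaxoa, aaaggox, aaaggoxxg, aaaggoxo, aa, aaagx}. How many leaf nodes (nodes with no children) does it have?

5

A leaf is a node with no children — equivalently, the end of a word that is not a proper prefix of any other stored word.
Those words: "aaaggg", "aaaggoxoxa", "aaaggoxxg", "aaagx", "aaaxoa"
Leaf count: 5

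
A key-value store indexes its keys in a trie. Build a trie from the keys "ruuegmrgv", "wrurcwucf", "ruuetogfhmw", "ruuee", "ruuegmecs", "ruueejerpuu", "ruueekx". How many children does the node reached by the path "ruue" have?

Follow the path "ruue" to its node, then look at its outgoing edges.
Characters that immediately follow "ruue" among the stored strings: {e, g, t}.
That node has 3 child edges.

3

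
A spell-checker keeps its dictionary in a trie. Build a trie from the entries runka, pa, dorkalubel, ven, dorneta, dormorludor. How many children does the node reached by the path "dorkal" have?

1

The children of the "dorkal" node are the distinct next characters among strings starting with "dorkal".
Characters that immediately follow "dorkal" among the stored strings: {u}.
That node has 1 child edge.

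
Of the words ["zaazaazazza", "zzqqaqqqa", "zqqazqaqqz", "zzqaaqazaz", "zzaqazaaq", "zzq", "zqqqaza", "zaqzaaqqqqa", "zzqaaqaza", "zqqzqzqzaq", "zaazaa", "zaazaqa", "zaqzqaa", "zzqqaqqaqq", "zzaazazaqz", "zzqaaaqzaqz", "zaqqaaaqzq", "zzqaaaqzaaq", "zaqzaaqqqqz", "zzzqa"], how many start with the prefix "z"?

20

Filter for entries beginning with "z":
Words under "z": zaazaa, zaazaazazza, zaazaqa, zaqqaaaqzq, zaqzaaqqqqa, zaqzaaqqqqz, zaqzqaa, zqqazqaqqz, zqqqaza, zqqzqzqzaq, zzaazazaqz, zzaqazaaq, zzq, zzqaaaqzaaq, zzqaaaqzaqz, zzqaaqaza, zzqaaqazaz, zzqqaqqaqq, zzqqaqqqa, zzzqa
Count: 20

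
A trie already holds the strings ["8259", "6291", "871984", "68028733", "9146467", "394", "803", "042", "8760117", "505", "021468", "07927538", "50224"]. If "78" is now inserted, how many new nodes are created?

2

No existing word starts with "7", so every character of "78" needs a new node.
2 − 0 = 2 new nodes.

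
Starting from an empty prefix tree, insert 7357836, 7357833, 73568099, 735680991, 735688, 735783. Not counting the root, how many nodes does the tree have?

Insert word by word; a character creates a node only if that edge doesn't already exist:
  "7357836" → 7 new (7, 3, 5, 7, 8, 3, 6)
  "7357833" → prefix "735783" already present; 1 new (3)
  "73568099" → prefix "735" already present; 5 new (6, 8, 0, 9, 9)
  "735680991" → prefix "73568099" already present; 1 new (1)
  "735688" → prefix "73568" already present; 1 new (8)
  "735783" → prefix "735783" already present; 0 new (none)
Total nodes = 7 + 1 + 5 + 1 + 1 + 0 = 15

15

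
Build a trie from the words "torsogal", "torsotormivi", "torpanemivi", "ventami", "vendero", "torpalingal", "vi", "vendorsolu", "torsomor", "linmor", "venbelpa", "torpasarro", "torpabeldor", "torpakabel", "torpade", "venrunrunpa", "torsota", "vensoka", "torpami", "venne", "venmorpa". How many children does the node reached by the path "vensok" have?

1

Follow the path "vensok" to its node, then look at its outgoing edges.
Characters that immediately follow "vensok" among the stored strings: {a}.
That node has 1 child edge.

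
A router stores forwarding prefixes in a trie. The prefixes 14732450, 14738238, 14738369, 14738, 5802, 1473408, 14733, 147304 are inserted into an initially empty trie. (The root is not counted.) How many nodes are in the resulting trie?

25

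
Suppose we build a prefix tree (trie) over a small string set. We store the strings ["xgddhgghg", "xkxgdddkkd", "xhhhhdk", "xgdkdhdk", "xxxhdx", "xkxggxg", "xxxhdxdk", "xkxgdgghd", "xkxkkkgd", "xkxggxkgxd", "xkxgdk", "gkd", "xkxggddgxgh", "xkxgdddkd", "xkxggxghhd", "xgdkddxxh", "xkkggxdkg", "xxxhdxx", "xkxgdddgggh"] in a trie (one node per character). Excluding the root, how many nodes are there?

82

For each word, the new-node count is its length minus the longest prefix already in the trie:
  "xgddhgghg" → 9 new (x, g, d, d, h, g, g, h, g)
  "xkxgdddkkd" → prefix "x" already present; 9 new (k, x, g, d, d, d, k, k, d)
  "xhhhhdk" → prefix "x" already present; 6 new (h, h, h, h, d, k)
  "xgdkdhdk" → prefix "xgd" already present; 5 new (k, d, h, d, k)
  "xxxhdx" → prefix "x" already present; 5 new (x, x, h, d, x)
  "xkxggxg" → prefix "xkxg" already present; 3 new (g, x, g)
  "xxxhdxdk" → prefix "xxxhdx" already present; 2 new (d, k)
  "xkxgdgghd" → prefix "xkxgd" already present; 4 new (g, g, h, d)
  "xkxkkkgd" → prefix "xkx" already present; 5 new (k, k, k, g, d)
  "xkxggxkgxd" → prefix "xkxggx" already present; 4 new (k, g, x, d)
  "xkxgdk" → prefix "xkxgd" already present; 1 new (k)
  "gkd" → 3 new (g, k, d)
  "xkxggddgxgh" → prefix "xkxgg" already present; 6 new (d, d, g, x, g, h)
  "xkxgdddkd" → prefix "xkxgdddk" already present; 1 new (d)
  "xkxggxghhd" → prefix "xkxggxg" already present; 3 new (h, h, d)
  "xgdkddxxh" → prefix "xgdkd" already present; 4 new (d, x, x, h)
  "xkkggxdkg" → prefix "xk" already present; 7 new (k, g, g, x, d, k, g)
  "xxxhdxx" → prefix "xxxhdx" already present; 1 new (x)
  "xkxgdddgggh" → prefix "xkxgddd" already present; 4 new (g, g, g, h)
Total nodes = 9 + 9 + 6 + 5 + 5 + 3 + 2 + 4 + 5 + 4 + 1 + 3 + 6 + 1 + 3 + 4 + 7 + 1 + 4 = 82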